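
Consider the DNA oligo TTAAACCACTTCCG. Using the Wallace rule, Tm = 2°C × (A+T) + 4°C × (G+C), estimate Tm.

40°C

Scanning the sequence gives G=1, C=5, A=4, T=4.
A+T = 8, G+C = 6
Tm = 4·6 + 2·8 = 24 + 16 = 40°C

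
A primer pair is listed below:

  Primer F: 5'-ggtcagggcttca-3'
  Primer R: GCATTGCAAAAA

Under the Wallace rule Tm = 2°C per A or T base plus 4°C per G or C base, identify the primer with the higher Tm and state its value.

Primer F, 42°C

Primer F: A+T=5, G+C=8 → Tm = 2(5)+4(8) = 42°C
Primer R: A+T=8, G+C=4 → Tm = 2(8)+4(4) = 32°C
42°C vs 32°C → primer F is higher.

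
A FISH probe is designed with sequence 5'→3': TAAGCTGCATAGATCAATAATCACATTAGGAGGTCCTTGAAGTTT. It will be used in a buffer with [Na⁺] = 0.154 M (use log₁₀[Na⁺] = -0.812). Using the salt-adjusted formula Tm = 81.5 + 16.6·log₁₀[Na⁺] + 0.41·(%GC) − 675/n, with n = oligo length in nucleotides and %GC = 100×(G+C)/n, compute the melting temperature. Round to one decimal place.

Length n = 45. Counting bases: T=14, C=7, G=9, A=15
G+C = 16, so %GC = 16/45 × 100 = 35.556%
Salt term: 16.6 × (-0.812) = -13.479
GC term: 0.41 × 35.556 = 14.578; length term: −675/45 = −15
Tm = 81.5 + (-13.479) + 14.578 − 15 = 67.599 → 67.6°C

67.6°C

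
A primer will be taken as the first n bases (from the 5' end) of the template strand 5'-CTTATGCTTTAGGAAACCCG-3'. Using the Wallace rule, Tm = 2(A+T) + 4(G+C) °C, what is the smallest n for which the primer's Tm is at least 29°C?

First 11 bases: CTTATGCTTTA → Tm = 28°C (< 29°C)
First 12 bases: CTTATGCTTTAG → Tm = 32°C (≥ 29°C)
Since every base adds ≥2°C, Tm only increases with n, so the threshold is first crossed at n = 12.

n = 12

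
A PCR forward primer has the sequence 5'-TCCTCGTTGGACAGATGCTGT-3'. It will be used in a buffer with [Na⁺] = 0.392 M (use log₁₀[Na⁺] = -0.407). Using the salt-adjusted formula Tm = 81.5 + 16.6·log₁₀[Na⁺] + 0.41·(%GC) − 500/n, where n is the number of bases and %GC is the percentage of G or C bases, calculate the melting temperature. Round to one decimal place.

Length n = 21. Base counts: T=7, C=5, G=6, A=3
G+C = 11, so %GC = 11/21 × 100 = 52.381%
Salt term: 16.6 × (-0.407) = -6.756
GC term: 0.41 × 52.381 = 21.476; length term: −500/21 = −23.81
Tm = 81.5 + (-6.756) + 21.476 − 23.81 = 72.41 → 72.4°C

72.4°C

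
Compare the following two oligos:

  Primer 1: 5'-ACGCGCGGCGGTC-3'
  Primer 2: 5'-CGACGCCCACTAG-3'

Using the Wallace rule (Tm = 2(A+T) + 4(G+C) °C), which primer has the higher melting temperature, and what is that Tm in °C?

Primer 1: A+T=2, G+C=11 → Tm = 2(2)+4(11) = 48°C
Primer 2: A+T=4, G+C=9 → Tm = 2(4)+4(9) = 44°C
48°C vs 44°C → primer 1 is higher.

Primer 1, 48°C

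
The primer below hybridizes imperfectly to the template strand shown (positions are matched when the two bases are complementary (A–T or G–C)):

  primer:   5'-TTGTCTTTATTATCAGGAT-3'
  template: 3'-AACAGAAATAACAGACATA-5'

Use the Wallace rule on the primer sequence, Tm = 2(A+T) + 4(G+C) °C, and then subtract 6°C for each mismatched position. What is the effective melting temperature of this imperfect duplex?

Primer base counts: A=4, T=10, G=3, C=2 → A+T=14, G+C=5
Perfect-match Tm = 2(14) + 4(5) = 28 + 20 = 48°C
Mismatches (positions where the bases are not complementary): 3 (at positions 12, 15, 17)
Effective Tm = 48 − 3×6 = 48 − 18 = 30°C

30°C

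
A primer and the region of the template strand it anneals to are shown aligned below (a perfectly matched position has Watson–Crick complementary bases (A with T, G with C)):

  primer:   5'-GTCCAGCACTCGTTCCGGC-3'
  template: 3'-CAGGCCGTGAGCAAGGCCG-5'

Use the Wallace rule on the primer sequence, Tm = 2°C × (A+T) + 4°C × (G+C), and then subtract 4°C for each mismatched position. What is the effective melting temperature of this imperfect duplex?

Primer base counts: A=2, T=4, G=5, C=8 → A+T=6, G+C=13
Perfect-match Tm = 2(6) + 4(13) = 12 + 52 = 64°C
Mismatches (positions where the bases are not complementary): 1 (at position 5)
Effective Tm = 64 − 1×4 = 64 − 4 = 60°C

60°C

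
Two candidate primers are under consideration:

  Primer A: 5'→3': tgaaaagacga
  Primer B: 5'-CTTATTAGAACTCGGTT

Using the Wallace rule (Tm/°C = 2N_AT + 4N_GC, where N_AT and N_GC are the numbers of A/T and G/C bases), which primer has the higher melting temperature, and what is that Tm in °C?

Primer B, 46°C

Primer A: A+T=7, G+C=4 → Tm = 2(7)+4(4) = 30°C
Primer B: A+T=11, G+C=6 → Tm = 2(11)+4(6) = 46°C
30°C vs 46°C → primer B is higher.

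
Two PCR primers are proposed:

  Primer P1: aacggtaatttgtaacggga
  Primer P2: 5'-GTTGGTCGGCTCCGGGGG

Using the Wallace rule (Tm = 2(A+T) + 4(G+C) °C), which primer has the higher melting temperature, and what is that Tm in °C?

Primer P1: A+T=12, G+C=8 → Tm = 2(12)+4(8) = 56°C
Primer P2: A+T=4, G+C=14 → Tm = 2(4)+4(14) = 64°C
56°C vs 64°C → primer P2 is higher.

Primer P2, 64°C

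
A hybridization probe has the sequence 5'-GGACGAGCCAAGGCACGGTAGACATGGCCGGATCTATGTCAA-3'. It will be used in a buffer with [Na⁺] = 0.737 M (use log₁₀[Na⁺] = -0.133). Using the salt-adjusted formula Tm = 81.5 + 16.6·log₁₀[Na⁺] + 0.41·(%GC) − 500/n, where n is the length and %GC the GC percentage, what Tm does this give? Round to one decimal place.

90.8°C

Length n = 42. C=10, T=6, A=12, G=14
G+C = 24, so %GC = 24/42 × 100 = 57.143%
Salt term: 16.6 × (-0.133) = -2.208
GC term: 0.41 × 57.143 = 23.429; length term: −500/42 = −11.905
Tm = 81.5 + (-2.208) + 23.429 − 11.905 = 90.816 → 90.8°C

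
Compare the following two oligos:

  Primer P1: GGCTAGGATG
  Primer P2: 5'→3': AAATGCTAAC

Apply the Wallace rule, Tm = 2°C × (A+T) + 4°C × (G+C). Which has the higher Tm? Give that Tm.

Primer P1: A+T=4, G+C=6 → Tm = 2(4)+4(6) = 32°C
Primer P2: A+T=7, G+C=3 → Tm = 2(7)+4(3) = 26°C
32°C vs 26°C → primer P1 is higher.

Primer P1, 32°C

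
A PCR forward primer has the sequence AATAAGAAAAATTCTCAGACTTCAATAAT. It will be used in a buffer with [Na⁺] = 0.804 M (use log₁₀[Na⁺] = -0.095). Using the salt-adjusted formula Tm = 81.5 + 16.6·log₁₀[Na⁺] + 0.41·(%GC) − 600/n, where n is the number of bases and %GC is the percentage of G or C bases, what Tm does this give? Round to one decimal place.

67.7°C

Length n = 29. Base counts: A=15, G=2, C=4, T=8
G+C = 6, so %GC = 6/29 × 100 = 20.69%
Salt term: 16.6 × (-0.095) = -1.577
GC term: 0.41 × 20.69 = 8.483; length term: −600/29 = −20.69
Tm = 81.5 + (-1.577) + 8.483 − 20.69 = 67.716 → 67.7°C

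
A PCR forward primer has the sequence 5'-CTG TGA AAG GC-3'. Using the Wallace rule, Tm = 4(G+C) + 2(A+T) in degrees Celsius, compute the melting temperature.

34°C

A=3, G=4, C=2, T=2
So N_AT = 5 and N_GC = 6.
Tm = 2(5) + 4(6) = 10 + 24 = 34°C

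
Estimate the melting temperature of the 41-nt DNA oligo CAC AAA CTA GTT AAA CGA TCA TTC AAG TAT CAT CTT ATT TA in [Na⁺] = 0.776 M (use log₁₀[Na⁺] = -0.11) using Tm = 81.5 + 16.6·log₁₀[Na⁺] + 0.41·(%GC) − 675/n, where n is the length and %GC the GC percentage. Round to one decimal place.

74.2°C

Length n = 41. A=16, T=14, G=3, C=8
G+C = 11, so %GC = 11/41 × 100 = 26.829%
Salt term: 16.6 × (-0.11) = -1.826
GC term: 0.41 × 26.829 = 11; length term: −675/41 = −16.463
Tm = 81.5 + (-1.826) + 11 − 16.463 = 74.211 → 74.2°C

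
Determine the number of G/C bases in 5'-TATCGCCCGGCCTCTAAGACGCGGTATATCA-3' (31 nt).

17

Scanning the sequence gives T=7, G=7, C=10, A=7.
Total G or C: 7 + 10 = 17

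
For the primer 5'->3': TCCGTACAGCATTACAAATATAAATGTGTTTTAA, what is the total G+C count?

9

Counting bases: T=12, C=5, A=13, G=4
G+C = 4 + 5 = 9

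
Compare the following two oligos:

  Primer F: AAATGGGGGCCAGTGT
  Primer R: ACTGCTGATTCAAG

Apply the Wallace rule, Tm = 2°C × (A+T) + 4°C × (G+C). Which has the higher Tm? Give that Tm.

Primer F, 50°C

Primer F: A+T=7, G+C=9 → Tm = 2(7)+4(9) = 50°C
Primer R: A+T=8, G+C=6 → Tm = 2(8)+4(6) = 40°C
50°C vs 40°C → primer F is higher.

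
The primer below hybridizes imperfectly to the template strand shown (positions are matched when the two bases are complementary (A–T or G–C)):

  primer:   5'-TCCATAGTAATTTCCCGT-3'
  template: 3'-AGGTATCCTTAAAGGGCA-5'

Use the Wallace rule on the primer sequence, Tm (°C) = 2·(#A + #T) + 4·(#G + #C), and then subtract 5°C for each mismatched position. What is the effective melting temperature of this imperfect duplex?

45°C

Primer base counts: A=4, T=7, G=2, C=5 → A+T=11, G+C=7
Perfect-match Tm = 2(11) + 4(7) = 22 + 28 = 50°C
Mismatches (positions where the bases are not complementary): 1 (at position 8)
Effective Tm = 50 − 1×5 = 50 − 5 = 45°C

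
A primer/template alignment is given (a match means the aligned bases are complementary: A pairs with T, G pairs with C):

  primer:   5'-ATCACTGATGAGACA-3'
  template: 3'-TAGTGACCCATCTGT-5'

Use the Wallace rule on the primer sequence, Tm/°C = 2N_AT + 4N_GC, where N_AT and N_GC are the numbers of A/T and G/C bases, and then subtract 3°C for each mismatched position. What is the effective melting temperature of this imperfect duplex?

33°C

Primer base counts: A=6, T=3, G=3, C=3 → A+T=9, G+C=6
Perfect-match Tm = 2(9) + 4(6) = 18 + 24 = 42°C
Mismatches (positions where the bases are not complementary): 3 (at positions 8, 9, 10)
Effective Tm = 42 − 3×3 = 42 − 9 = 33°C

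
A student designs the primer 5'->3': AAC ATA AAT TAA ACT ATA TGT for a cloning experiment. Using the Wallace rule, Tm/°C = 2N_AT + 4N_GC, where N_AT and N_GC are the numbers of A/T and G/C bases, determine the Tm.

Scanning the sequence gives G=1, C=2, T=7, A=11.
AT pairs contribute 18, GC pairs contribute 3.
Tm = 2×18 + 4×3 = 48°C

48°C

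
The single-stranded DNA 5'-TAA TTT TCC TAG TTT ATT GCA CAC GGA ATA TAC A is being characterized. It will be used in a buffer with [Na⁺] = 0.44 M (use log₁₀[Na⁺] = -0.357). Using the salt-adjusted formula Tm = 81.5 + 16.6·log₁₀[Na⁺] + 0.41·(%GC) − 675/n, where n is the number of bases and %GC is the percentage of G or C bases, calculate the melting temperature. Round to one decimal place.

Length n = 34. Scanning the sequence gives T=13, C=6, A=11, G=4.
G+C = 10, so %GC = 10/34 × 100 = 29.412%
Salt term: 16.6 × (-0.357) = -5.926
GC term: 0.41 × 29.412 = 12.059; length term: −675/34 = −19.853
Tm = 81.5 + (-5.926) + 12.059 − 19.853 = 67.78 → 67.8°C

67.8°C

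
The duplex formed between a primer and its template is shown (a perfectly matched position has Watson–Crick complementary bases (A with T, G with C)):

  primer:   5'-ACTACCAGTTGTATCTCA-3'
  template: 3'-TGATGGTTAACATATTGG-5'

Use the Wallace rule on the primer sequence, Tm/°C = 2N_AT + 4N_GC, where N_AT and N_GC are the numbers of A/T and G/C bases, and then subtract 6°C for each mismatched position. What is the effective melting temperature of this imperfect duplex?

26°C

Primer base counts: A=5, T=6, G=2, C=5 → A+T=11, G+C=7
Perfect-match Tm = 2(11) + 4(7) = 22 + 28 = 50°C
Mismatches (positions where the bases are not complementary): 4 (at positions 8, 15, 16, 18)
Effective Tm = 50 − 4×6 = 50 − 24 = 26°C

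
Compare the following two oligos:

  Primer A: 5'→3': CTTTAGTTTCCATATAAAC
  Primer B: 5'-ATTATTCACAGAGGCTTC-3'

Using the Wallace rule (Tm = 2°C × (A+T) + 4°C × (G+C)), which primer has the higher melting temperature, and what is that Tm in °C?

Primer B, 50°C

Primer A: A+T=14, G+C=5 → Tm = 2(14)+4(5) = 48°C
Primer B: A+T=11, G+C=7 → Tm = 2(11)+4(7) = 50°C
48°C vs 50°C → primer B is higher.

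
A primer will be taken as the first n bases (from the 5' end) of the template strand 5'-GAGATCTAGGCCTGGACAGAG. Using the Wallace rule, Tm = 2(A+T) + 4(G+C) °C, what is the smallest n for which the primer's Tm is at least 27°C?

n = 10

First 9 bases: GAGATCTAG → Tm = 26°C (< 27°C)
First 10 bases: GAGATCTAGG → Tm = 30°C (≥ 27°C)
Each additional base adds 2°C (A/T) or 4°C (G/C), so Tm is non-decreasing in n; n = 10 is the first length to reach 27°C.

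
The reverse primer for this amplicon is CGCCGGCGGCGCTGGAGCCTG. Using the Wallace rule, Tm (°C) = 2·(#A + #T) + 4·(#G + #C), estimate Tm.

78°C

Base counts: T=2, A=1, C=8, G=10
AT pairs contribute 3, GC pairs contribute 18.
Tm = 2(3) + 4(18) = 6 + 72 = 78°C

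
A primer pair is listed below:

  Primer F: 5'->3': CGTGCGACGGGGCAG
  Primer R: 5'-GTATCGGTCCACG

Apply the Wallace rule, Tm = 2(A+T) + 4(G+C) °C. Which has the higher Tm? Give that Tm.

Primer F: A+T=3, G+C=12 → Tm = 2(3)+4(12) = 54°C
Primer R: A+T=5, G+C=8 → Tm = 2(5)+4(8) = 42°C
54°C vs 42°C → primer F is higher.

Primer F, 54°C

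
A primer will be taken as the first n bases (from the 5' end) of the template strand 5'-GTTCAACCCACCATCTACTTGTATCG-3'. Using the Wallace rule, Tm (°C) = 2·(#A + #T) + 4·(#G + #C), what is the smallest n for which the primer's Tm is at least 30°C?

First 9 bases: GTTCAACCC → Tm = 28°C (< 30°C)
First 10 bases: GTTCAACCCA → Tm = 30°C (≥ 30°C)
Since every base adds ≥2°C, Tm only increases with n, so the threshold is first crossed at n = 10.

n = 10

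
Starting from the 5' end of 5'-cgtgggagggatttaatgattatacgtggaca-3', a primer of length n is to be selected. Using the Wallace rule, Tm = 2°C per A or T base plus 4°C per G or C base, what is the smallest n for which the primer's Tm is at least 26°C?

First 7 bases: CGTGGGA → Tm = 24°C (< 26°C)
First 8 bases: CGTGGGAG → Tm = 28°C (≥ 26°C)
Each additional base adds 2°C (A/T) or 4°C (G/C), so Tm is non-decreasing in n; n = 8 is the first length to reach 26°C.

n = 8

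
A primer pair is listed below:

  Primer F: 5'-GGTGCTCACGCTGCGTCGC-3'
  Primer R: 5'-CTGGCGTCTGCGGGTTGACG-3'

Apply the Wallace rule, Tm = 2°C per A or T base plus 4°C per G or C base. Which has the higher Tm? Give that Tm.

Primer F: A+T=5, G+C=14 → Tm = 2(5)+4(14) = 66°C
Primer R: A+T=6, G+C=14 → Tm = 2(6)+4(14) = 68°C
66°C vs 68°C → primer R is higher.

Primer R, 68°C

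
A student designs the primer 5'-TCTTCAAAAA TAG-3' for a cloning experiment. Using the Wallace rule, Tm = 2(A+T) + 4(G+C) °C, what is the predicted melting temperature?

32°C

A=6, C=2, G=1, T=4
AT pairs contribute 10, GC pairs contribute 3.
Tm = 2(10) + 4(3) = 20 + 12 = 32°C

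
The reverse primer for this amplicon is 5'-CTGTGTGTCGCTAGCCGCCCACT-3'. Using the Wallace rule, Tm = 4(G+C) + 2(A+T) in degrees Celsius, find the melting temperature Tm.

76°C

Scanning the sequence gives A=2, G=6, T=6, C=9.
AT pairs contribute 8, GC pairs contribute 15.
Tm = 2×8 + 4×15 = 76°C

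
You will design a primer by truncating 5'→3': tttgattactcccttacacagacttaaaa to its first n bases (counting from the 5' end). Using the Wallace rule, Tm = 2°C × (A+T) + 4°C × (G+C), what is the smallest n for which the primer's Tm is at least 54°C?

First 19 bases: TTTGATTACTCCCTTACAC → Tm = 52°C (< 54°C)
First 20 bases: TTTGATTACTCCCTTACACA → Tm = 54°C (≥ 54°C)
Each additional base adds 2°C (A/T) or 4°C (G/C), so Tm is non-decreasing in n; n = 20 is the first length to reach 54°C.

n = 20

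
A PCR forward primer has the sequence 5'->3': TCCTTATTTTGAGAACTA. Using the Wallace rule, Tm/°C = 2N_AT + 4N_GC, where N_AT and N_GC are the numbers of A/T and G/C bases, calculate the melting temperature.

46°C

Scanning the sequence gives C=3, T=8, A=5, G=2.
A+T = 13, G+C = 5
Tm = 2(13) + 4(5) = 26 + 20 = 46°C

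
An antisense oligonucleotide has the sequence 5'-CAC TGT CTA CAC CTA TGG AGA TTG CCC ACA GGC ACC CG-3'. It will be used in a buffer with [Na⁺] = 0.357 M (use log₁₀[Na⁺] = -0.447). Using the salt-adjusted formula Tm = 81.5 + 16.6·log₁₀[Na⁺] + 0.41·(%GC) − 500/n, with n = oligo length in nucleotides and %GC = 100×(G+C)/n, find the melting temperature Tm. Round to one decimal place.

Length n = 38. Base counts: A=9, G=8, T=7, C=14
G+C = 22, so %GC = 22/38 × 100 = 57.895%
Salt term: 16.6 × (-0.447) = -7.42
GC term: 0.41 × 57.895 = 23.737; length term: −500/38 = −13.158
Tm = 81.5 + (-7.42) + 23.737 − 13.158 = 84.659 → 84.7°C

84.7°C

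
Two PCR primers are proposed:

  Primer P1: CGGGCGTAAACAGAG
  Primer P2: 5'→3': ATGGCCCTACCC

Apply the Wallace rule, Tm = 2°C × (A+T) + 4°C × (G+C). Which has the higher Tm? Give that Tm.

Primer P1, 48°C

Primer P1: A+T=6, G+C=9 → Tm = 2(6)+4(9) = 48°C
Primer P2: A+T=4, G+C=8 → Tm = 2(4)+4(8) = 40°C
48°C vs 40°C → primer P1 is higher.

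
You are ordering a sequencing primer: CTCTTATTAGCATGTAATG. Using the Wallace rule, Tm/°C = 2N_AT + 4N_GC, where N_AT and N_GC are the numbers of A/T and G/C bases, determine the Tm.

50°C

Counting bases: A=5, C=3, T=8, G=3
So N_AT = 13 and N_GC = 6.
Tm = 4·6 + 2·13 = 24 + 26 = 50°C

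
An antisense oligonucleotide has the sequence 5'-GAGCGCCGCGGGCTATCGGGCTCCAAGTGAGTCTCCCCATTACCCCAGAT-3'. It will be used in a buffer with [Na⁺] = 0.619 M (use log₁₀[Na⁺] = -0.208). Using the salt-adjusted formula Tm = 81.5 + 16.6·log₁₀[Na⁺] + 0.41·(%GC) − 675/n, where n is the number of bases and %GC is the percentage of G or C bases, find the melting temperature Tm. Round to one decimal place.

90.8°C

Length n = 50. Base counts: A=9, G=14, T=9, C=18
G+C = 32, so %GC = 32/50 × 100 = 64%
Salt term: 16.6 × (-0.208) = -3.453
GC term: 0.41 × 64 = 26.24; length term: −675/50 = −13.5
Tm = 81.5 + (-3.453) + 26.24 − 13.5 = 90.787 → 90.8°C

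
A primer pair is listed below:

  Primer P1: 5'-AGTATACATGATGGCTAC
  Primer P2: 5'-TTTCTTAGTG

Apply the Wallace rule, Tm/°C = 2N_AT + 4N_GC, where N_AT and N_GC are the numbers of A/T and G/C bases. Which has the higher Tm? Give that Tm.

Primer P1, 50°C

Primer P1: A+T=11, G+C=7 → Tm = 2(11)+4(7) = 50°C
Primer P2: A+T=7, G+C=3 → Tm = 2(7)+4(3) = 26°C
50°C vs 26°C → primer P1 is higher.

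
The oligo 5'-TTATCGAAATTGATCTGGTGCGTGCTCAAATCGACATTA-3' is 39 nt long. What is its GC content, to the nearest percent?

38%

Base counts: G=8, A=11, T=13, C=7
G+C = 8 + 7 = 15 out of 39 bases
%GC = 15/39 × 100 = 38.46% ≈ 38%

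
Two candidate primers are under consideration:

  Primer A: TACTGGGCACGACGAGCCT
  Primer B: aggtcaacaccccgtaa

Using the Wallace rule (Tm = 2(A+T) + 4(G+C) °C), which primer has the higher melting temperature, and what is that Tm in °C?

Primer A: A+T=7, G+C=12 → Tm = 2(7)+4(12) = 62°C
Primer B: A+T=8, G+C=9 → Tm = 2(8)+4(9) = 52°C
62°C vs 52°C → primer A is higher.

Primer A, 62°C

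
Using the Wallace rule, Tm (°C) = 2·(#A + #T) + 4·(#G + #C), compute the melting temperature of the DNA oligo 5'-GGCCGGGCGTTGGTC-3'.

Scanning the sequence gives G=8, A=0, C=4, T=3.
AT pairs contribute 3, GC pairs contribute 12.
Tm = 4·12 + 2·3 = 48 + 6 = 54°C

54°C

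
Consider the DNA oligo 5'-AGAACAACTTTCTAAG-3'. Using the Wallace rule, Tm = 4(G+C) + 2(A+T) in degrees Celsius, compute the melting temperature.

Counting bases: C=3, A=7, T=4, G=2
So N_AT = 11 and N_GC = 5.
Tm = 2(11) + 4(5) = 22 + 20 = 42°C

42°C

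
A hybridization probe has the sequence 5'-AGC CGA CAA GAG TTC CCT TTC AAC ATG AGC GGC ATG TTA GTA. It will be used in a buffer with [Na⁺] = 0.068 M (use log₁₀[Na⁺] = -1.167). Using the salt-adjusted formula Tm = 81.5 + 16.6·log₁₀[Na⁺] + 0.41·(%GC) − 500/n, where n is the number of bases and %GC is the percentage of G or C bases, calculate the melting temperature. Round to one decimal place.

69.7°C

Length n = 42. T=10, G=10, C=10, A=12
G+C = 20, so %GC = 20/42 × 100 = 47.619%
Salt term: 16.6 × (-1.167) = -19.372
GC term: 0.41 × 47.619 = 19.524; length term: −500/42 = −11.905
Tm = 81.5 + (-19.372) + 19.524 − 11.905 = 69.747 → 69.7°C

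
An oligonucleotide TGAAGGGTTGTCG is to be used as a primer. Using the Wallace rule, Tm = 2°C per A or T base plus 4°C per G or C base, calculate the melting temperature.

40°C

Base counts: A=2, C=1, T=4, G=6
So N_AT = 6 and N_GC = 7.
Tm = 2(6) + 4(7) = 12 + 28 = 40°C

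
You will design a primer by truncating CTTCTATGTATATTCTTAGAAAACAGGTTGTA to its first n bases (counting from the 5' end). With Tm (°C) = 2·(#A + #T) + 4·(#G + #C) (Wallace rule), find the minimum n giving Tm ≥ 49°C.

First 19 bases: CTTCTATGTATATTCTTAG → Tm = 48°C (< 49°C)
First 20 bases: CTTCTATGTATATTCTTAGA → Tm = 50°C (≥ 49°C)
Since every base adds ≥2°C, Tm only increases with n, so the threshold is first crossed at n = 20.

n = 20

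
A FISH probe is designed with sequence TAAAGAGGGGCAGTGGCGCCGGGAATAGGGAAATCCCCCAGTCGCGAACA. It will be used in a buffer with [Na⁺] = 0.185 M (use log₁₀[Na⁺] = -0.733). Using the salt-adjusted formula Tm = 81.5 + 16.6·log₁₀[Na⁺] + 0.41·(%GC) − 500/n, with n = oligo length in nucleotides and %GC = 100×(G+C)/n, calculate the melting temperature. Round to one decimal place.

Length n = 50. G=18, T=5, A=15, C=12
G+C = 30, so %GC = 30/50 × 100 = 60%
Salt term: 16.6 × (-0.733) = -12.168
GC term: 0.41 × 60 = 24.6; length term: −500/50 = −10
Tm = 81.5 + (-12.168) + 24.6 − 10 = 83.932 → 83.9°C

83.9°C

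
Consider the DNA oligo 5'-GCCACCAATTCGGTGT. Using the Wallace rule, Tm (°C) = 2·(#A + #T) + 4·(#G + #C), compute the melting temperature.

50°C

Base counts: T=4, C=5, A=3, G=4
AT pairs contribute 7, GC pairs contribute 9.
Tm = 4·9 + 2·7 = 36 + 14 = 50°C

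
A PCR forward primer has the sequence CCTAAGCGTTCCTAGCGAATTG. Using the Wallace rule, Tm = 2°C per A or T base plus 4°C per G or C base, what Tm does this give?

66°C

Base counts: G=5, T=6, C=6, A=5
So N_AT = 11 and N_GC = 11.
Tm = 4·11 + 2·11 = 44 + 22 = 66°C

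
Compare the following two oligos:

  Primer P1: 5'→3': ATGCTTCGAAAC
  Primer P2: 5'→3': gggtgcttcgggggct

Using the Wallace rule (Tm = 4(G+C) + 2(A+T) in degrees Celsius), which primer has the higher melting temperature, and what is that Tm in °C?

Primer P1: A+T=7, G+C=5 → Tm = 2(7)+4(5) = 34°C
Primer P2: A+T=4, G+C=12 → Tm = 2(4)+4(12) = 56°C
34°C vs 56°C → primer P2 is higher.

Primer P2, 56°C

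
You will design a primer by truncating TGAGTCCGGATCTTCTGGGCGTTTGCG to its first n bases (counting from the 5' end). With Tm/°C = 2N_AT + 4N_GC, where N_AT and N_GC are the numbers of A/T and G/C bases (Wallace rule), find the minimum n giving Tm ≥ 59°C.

First 18 bases: TGAGTCCGGATCTTCTGG → Tm = 56°C (< 59°C)
First 19 bases: TGAGTCCGGATCTTCTGGG → Tm = 60°C (≥ 59°C)
Each additional base adds 2°C (A/T) or 4°C (G/C), so Tm is non-decreasing in n; n = 19 is the first length to reach 59°C.

n = 19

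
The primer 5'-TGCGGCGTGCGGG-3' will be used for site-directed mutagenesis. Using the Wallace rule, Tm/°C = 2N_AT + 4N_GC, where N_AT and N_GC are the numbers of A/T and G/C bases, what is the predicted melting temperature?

48°C

T=2, G=8, C=3, A=0
So N_AT = 2 and N_GC = 11.
Tm = 2×2 + 4×11 = 48°C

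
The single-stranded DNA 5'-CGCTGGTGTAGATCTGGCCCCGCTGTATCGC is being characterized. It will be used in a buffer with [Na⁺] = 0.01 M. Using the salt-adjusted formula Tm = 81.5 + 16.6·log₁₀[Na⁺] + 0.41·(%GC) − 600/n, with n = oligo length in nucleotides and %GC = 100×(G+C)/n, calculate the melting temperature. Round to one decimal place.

55.4°C

Length n = 31. Counting bases: G=10, C=10, T=8, A=3
G+C = 20, so %GC = 20/31 × 100 = 64.516%
Salt term: 16.6 × (-2) = -33.2
GC term: 0.41 × 64.516 = 26.452; length term: −600/31 = −19.355
Tm = 81.5 + (-33.2) + 26.452 − 19.355 = 55.397 → 55.4°C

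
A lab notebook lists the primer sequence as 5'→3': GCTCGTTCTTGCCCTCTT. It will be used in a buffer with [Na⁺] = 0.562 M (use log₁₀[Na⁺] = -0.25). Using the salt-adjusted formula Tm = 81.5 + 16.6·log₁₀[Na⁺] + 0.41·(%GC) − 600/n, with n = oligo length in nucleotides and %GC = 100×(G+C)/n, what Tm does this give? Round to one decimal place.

Length n = 18. Base counts: G=3, C=7, T=8, A=0
G+C = 10, so %GC = 10/18 × 100 = 55.556%
Salt term: 16.6 × (-0.25) = -4.15
GC term: 0.41 × 55.556 = 22.778; length term: −600/18 = −33.333
Tm = 81.5 + (-4.15) + 22.778 − 33.333 = 66.795 → 66.8°C

66.8°C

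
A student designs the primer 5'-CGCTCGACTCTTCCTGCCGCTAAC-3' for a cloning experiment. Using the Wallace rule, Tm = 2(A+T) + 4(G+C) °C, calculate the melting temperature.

78°C

Scanning the sequence gives A=3, C=11, T=6, G=4.
AT pairs contribute 9, GC pairs contribute 15.
Tm = 2×9 + 4×15 = 78°C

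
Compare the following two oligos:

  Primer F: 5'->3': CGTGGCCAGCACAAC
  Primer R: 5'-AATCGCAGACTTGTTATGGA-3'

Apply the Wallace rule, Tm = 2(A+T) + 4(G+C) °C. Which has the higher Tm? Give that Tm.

Primer R, 56°C

Primer F: A+T=5, G+C=10 → Tm = 2(5)+4(10) = 50°C
Primer R: A+T=12, G+C=8 → Tm = 2(12)+4(8) = 56°C
50°C vs 56°C → primer R is higher.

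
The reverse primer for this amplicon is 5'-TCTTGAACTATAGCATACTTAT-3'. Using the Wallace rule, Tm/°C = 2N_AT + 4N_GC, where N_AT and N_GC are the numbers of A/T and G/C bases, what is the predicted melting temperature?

Scanning the sequence gives C=4, G=2, A=7, T=9.
So N_AT = 16 and N_GC = 6.
Tm = 2(16) + 4(6) = 32 + 24 = 56°C

56°C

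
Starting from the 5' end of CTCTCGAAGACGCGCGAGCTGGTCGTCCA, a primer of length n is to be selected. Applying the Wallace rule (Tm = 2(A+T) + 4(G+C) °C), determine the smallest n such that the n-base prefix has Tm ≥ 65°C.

n = 20

First 19 bases: CTCTCGAAGACGCGCGAGC → Tm = 64°C (< 65°C)
First 20 bases: CTCTCGAAGACGCGCGAGCT → Tm = 66°C (≥ 65°C)
Each additional base adds 2°C (A/T) or 4°C (G/C), so Tm is non-decreasing in n; n = 20 is the first length to reach 65°C.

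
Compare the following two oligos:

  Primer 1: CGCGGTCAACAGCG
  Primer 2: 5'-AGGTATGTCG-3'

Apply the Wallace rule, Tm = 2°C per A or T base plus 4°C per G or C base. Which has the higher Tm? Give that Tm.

Primer 1, 48°C

Primer 1: A+T=4, G+C=10 → Tm = 2(4)+4(10) = 48°C
Primer 2: A+T=5, G+C=5 → Tm = 2(5)+4(5) = 30°C
48°C vs 30°C → primer 1 is higher.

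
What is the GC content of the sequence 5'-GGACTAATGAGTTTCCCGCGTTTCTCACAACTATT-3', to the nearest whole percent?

Counting bases: T=12, C=9, G=6, A=8
G+C = 6 + 9 = 15 out of 35 bases
%GC = 15/35 × 100 = 42.86% ≈ 43%

43%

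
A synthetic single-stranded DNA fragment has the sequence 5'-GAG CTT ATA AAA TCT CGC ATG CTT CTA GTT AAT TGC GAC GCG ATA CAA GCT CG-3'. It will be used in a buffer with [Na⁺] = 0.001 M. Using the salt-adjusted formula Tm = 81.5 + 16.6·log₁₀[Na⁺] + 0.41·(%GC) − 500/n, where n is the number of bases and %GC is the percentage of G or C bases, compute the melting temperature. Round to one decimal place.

40.1°C

Length n = 53. Base counts: C=12, A=15, T=15, G=11
G+C = 23, so %GC = 23/53 × 100 = 43.396%
Salt term: 16.6 × (-3) = -49.8
GC term: 0.41 × 43.396 = 17.792; length term: −500/53 = −9.434
Tm = 81.5 + (-49.8) + 17.792 − 9.434 = 40.058 → 40.1°C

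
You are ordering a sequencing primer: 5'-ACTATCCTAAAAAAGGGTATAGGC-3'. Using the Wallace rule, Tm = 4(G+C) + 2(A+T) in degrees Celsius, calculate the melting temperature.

Base counts: A=10, G=5, C=4, T=5
A+T = 15, G+C = 9
Tm = 2(15) + 4(9) = 30 + 36 = 66°C

66°C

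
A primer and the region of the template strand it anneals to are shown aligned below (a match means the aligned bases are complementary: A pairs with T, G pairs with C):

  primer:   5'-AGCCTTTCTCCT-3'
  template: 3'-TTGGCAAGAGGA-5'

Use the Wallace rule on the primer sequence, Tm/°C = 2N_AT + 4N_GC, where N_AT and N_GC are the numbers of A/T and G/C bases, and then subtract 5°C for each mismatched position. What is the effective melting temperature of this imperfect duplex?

Primer base counts: A=1, T=5, G=1, C=5 → A+T=6, G+C=6
Perfect-match Tm = 2(6) + 4(6) = 12 + 24 = 36°C
Mismatches (positions where the bases are not complementary): 2 (at positions 2, 5)
Effective Tm = 36 − 2×5 = 36 − 10 = 26°C

26°C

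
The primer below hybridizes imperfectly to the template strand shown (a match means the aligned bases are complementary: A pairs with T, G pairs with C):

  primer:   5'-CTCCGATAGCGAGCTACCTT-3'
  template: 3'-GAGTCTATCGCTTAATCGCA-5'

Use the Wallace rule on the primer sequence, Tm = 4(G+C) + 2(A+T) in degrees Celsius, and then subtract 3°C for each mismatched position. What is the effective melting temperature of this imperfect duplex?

Primer base counts: A=4, T=5, G=4, C=7 → A+T=9, G+C=11
Perfect-match Tm = 2(9) + 4(11) = 18 + 44 = 62°C
Mismatches (positions where the bases are not complementary): 5 (at positions 4, 13, 14, 17, 19)
Effective Tm = 62 − 5×3 = 62 − 15 = 47°C

47°C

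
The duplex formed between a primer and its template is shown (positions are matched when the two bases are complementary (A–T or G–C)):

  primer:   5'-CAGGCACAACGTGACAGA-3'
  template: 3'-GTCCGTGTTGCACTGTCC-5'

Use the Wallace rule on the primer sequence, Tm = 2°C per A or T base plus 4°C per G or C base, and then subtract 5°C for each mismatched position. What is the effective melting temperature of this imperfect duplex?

Primer base counts: A=7, T=1, G=5, C=5 → A+T=8, G+C=10
Perfect-match Tm = 2(8) + 4(10) = 16 + 40 = 56°C
Mismatches (positions where the bases are not complementary): 1 (at position 18)
Effective Tm = 56 − 1×5 = 56 − 5 = 51°C

51°C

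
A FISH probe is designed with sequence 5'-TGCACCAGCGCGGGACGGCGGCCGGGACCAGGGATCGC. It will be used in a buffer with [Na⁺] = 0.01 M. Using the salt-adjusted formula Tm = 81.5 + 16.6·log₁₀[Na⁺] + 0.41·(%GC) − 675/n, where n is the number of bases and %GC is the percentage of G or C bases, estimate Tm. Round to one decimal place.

Length n = 38. Base counts: T=2, G=17, A=6, C=13
G+C = 30, so %GC = 30/38 × 100 = 78.947%
Salt term: 16.6 × (-2) = -33.2
GC term: 0.41 × 78.947 = 32.368; length term: −675/38 = −17.763
Tm = 81.5 + (-33.2) + 32.368 − 17.763 = 62.905 → 62.9°C

62.9°C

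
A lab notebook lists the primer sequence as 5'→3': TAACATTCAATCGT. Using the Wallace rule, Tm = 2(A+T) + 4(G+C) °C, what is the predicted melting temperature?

A=5, G=1, T=5, C=3
A+T = 10, G+C = 4
Tm = 4·4 + 2·10 = 16 + 20 = 36°C

36°C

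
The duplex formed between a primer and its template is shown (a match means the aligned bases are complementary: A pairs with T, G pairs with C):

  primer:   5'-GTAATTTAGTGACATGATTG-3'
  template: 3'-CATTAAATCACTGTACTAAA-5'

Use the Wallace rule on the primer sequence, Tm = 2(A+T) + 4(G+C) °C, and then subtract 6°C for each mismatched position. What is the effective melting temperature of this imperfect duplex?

Primer base counts: A=6, T=8, G=5, C=1 → A+T=14, G+C=6
Perfect-match Tm = 2(14) + 4(6) = 28 + 24 = 52°C
Mismatches (positions where the bases are not complementary): 1 (at position 20)
Effective Tm = 52 − 1×6 = 52 − 6 = 46°C

46°C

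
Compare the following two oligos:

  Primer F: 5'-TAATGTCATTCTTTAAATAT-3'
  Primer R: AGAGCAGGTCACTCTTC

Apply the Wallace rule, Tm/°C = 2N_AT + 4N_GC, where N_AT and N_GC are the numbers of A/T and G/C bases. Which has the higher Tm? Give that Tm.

Primer F: A+T=17, G+C=3 → Tm = 2(17)+4(3) = 46°C
Primer R: A+T=8, G+C=9 → Tm = 2(8)+4(9) = 52°C
46°C vs 52°C → primer R is higher.

Primer R, 52°C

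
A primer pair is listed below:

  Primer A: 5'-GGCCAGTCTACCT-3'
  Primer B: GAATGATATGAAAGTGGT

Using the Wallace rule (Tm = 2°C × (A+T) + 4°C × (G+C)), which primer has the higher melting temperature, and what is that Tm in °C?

Primer A: A+T=5, G+C=8 → Tm = 2(5)+4(8) = 42°C
Primer B: A+T=12, G+C=6 → Tm = 2(12)+4(6) = 48°C
42°C vs 48°C → primer B is higher.

Primer B, 48°C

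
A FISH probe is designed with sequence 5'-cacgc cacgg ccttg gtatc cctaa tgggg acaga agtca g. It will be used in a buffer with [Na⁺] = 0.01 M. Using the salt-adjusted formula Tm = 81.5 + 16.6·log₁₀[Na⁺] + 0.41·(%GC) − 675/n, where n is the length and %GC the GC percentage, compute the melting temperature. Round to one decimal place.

Length n = 41. A=10, T=7, C=12, G=12
G+C = 24, so %GC = 24/41 × 100 = 58.537%
Salt term: 16.6 × (-2) = -33.2
GC term: 0.41 × 58.537 = 24; length term: −675/41 = −16.463
Tm = 81.5 + (-33.2) + 24 − 16.463 = 55.837 → 55.8°C

55.8°C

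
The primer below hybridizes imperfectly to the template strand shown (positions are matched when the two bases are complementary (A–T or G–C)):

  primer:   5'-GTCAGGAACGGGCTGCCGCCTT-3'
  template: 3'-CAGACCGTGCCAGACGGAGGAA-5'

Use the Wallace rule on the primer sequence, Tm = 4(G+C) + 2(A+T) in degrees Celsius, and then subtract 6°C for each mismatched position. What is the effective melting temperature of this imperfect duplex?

Primer base counts: A=3, T=4, G=8, C=7 → A+T=7, G+C=15
Perfect-match Tm = 2(7) + 4(15) = 14 + 60 = 74°C
Mismatches (positions where the bases are not complementary): 4 (at positions 4, 7, 12, 18)
Effective Tm = 74 − 4×6 = 74 − 24 = 50°C

50°C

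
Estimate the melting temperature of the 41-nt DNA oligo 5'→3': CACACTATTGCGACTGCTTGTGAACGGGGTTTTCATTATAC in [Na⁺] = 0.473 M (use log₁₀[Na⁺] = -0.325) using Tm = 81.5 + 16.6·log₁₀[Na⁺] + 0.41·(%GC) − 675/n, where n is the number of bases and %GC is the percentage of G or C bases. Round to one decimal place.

Length n = 41. G=9, C=9, A=9, T=14
G+C = 18, so %GC = 18/41 × 100 = 43.902%
Salt term: 16.6 × (-0.325) = -5.395
GC term: 0.41 × 43.902 = 18; length term: −675/41 = −16.463
Tm = 81.5 + (-5.395) + 18 − 16.463 = 77.642 → 77.6°C

77.6°C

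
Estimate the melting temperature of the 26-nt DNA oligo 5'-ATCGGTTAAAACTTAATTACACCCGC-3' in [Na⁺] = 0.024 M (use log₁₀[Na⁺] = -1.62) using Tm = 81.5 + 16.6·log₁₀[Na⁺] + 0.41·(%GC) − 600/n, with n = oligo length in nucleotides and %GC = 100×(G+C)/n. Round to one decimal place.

47.3°C

Length n = 26. Base counts: A=9, C=7, T=7, G=3
G+C = 10, so %GC = 10/26 × 100 = 38.462%
Salt term: 16.6 × (-1.62) = -26.892
GC term: 0.41 × 38.462 = 15.769; length term: −600/26 = −23.077
Tm = 81.5 + (-26.892) + 15.769 − 23.077 = 47.3 → 47.3°C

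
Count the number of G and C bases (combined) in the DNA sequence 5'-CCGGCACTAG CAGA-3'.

9

Scanning the sequence gives G=4, T=1, A=4, C=5.
G+C = 4 + 5 = 9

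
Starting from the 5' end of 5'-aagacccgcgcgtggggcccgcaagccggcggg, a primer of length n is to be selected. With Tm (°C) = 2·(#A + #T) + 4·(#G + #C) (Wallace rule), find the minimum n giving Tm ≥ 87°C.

First 24 bases: AAGACCCGCGCGTGGGGCCCGCAA → Tm = 84°C (< 87°C)
First 25 bases: AAGACCCGCGCGTGGGGCCCGCAAG → Tm = 88°C (≥ 87°C)
Each additional base adds 2°C (A/T) or 4°C (G/C), so Tm is non-decreasing in n; n = 25 is the first length to reach 87°C.

n = 25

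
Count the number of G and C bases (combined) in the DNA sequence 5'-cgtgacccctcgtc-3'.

C=7, G=3, T=3, A=1
G+C = 3 + 7 = 10

10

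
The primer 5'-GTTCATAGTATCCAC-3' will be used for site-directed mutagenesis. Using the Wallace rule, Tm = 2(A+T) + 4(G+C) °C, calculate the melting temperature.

Scanning the sequence gives A=4, T=5, C=4, G=2.
So N_AT = 9 and N_GC = 6.
Tm = 4·6 + 2·9 = 24 + 18 = 42°C

42°C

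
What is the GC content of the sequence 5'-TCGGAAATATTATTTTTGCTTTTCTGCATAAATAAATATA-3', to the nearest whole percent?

A=14, G=4, C=4, T=18
G+C = 4 + 4 = 8 out of 40 bases
%GC = 8/40 × 100 = 20% ≈ 20%

20%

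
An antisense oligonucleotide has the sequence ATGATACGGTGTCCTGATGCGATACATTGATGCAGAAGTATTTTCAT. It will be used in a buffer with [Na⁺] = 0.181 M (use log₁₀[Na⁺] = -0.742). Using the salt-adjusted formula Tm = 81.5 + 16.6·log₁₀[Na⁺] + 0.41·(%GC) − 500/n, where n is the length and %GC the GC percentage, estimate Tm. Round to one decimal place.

74.2°C

Length n = 47. C=7, A=13, T=16, G=11
G+C = 18, so %GC = 18/47 × 100 = 38.298%
Salt term: 16.6 × (-0.742) = -12.317
GC term: 0.41 × 38.298 = 15.702; length term: −500/47 = −10.638
Tm = 81.5 + (-12.317) + 15.702 − 10.638 = 74.247 → 74.2°C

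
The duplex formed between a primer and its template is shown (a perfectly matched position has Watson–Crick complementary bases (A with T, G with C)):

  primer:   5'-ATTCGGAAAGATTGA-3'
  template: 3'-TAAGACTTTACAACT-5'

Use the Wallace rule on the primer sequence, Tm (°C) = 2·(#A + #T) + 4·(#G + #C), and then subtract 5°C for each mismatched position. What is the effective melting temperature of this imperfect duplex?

25°C

Primer base counts: A=6, T=4, G=4, C=1 → A+T=10, G+C=5
Perfect-match Tm = 2(10) + 4(5) = 20 + 20 = 40°C
Mismatches (positions where the bases are not complementary): 3 (at positions 5, 10, 11)
Effective Tm = 40 − 3×5 = 40 − 15 = 25°C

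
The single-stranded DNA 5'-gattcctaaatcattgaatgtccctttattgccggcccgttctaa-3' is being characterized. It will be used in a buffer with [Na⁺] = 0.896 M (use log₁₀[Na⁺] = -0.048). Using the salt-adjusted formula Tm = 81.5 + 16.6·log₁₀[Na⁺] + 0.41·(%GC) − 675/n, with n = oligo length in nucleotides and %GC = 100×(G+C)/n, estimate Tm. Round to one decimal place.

83.0°C

Length n = 45. G=7, A=10, C=12, T=16
G+C = 19, so %GC = 19/45 × 100 = 42.222%
Salt term: 16.6 × (-0.048) = -0.797
GC term: 0.41 × 42.222 = 17.311; length term: −675/45 = −15
Tm = 81.5 + (-0.797) + 17.311 − 15 = 83.014 → 83.0°C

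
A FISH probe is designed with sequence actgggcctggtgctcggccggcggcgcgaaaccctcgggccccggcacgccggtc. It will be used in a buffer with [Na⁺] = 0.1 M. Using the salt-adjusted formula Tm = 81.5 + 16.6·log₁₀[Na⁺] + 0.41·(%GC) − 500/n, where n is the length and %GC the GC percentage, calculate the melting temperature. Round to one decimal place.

Length n = 56. Scanning the sequence gives T=6, C=23, G=22, A=5.
G+C = 45, so %GC = 45/56 × 100 = 80.357%
Salt term: 16.6 × (-1) = -16.6
GC term: 0.41 × 80.357 = 32.946; length term: −500/56 = −8.929
Tm = 81.5 + (-16.6) + 32.946 − 8.929 = 88.917 → 88.9°C

88.9°C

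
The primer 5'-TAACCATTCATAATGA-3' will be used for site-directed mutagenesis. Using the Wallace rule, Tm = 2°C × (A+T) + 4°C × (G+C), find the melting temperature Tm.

40°C

Base counts: T=5, G=1, C=3, A=7
So N_AT = 12 and N_GC = 4.
Tm = 2×12 + 4×4 = 40°C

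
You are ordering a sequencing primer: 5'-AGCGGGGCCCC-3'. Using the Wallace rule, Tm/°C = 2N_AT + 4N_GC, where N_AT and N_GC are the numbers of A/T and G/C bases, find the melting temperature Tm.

Base counts: G=5, T=0, A=1, C=5
AT pairs contribute 1, GC pairs contribute 10.
Tm = 2(1) + 4(10) = 2 + 40 = 42°C

42°C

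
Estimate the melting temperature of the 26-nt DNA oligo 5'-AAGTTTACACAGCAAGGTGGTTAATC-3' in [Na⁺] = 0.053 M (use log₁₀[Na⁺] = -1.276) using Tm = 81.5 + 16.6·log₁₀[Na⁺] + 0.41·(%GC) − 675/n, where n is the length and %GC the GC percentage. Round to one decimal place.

Length n = 26. Scanning the sequence gives A=9, C=4, G=6, T=7.
G+C = 10, so %GC = 10/26 × 100 = 38.462%
Salt term: 16.6 × (-1.276) = -21.182
GC term: 0.41 × 38.462 = 15.769; length term: −675/26 = −25.962
Tm = 81.5 + (-21.182) + 15.769 − 25.962 = 50.125 → 50.1°C

50.1°C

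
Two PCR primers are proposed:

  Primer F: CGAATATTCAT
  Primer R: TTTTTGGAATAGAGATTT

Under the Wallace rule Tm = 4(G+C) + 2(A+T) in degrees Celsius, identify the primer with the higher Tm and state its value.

Primer F: A+T=8, G+C=3 → Tm = 2(8)+4(3) = 28°C
Primer R: A+T=14, G+C=4 → Tm = 2(14)+4(4) = 44°C
28°C vs 44°C → primer R is higher.

Primer R, 44°C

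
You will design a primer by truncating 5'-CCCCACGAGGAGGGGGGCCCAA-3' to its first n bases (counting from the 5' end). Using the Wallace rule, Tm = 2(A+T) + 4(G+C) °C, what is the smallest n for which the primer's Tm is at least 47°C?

n = 14

First 13 bases: CCCCACGAGGAGG → Tm = 46°C (< 47°C)
First 14 bases: CCCCACGAGGAGGG → Tm = 50°C (≥ 47°C)
Each additional base adds 2°C (A/T) or 4°C (G/C), so Tm is non-decreasing in n; n = 14 is the first length to reach 47°C.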